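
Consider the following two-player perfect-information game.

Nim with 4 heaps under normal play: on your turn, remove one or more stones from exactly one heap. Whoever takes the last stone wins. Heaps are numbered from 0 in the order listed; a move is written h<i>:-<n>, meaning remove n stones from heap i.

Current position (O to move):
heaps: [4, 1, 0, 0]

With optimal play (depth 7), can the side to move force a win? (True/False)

[(4,1,0,0)] O move#1: h0:-1:-1/(3,1,0,0), h0:-2:-1/(2,1,0,0), h0:-3:+1/(1,1,0,0)*, h0:-4:-1/(0,1,0,0), h1:-1:-1/(4,0,0,0)
[(1,1,0,0)] X move#2: h0:-1:-1/(0,1,0,0)*, h1:-1:-1/(1,0,0,0)
[(0,1,0,0)] O move#3: h1:-1:+1/(0,0,0,0)*
[(0,0,0,0)] end (terminal -1, X#4); searched (4,1,0,0) to 7

O winning at [(4,1,0,0)]: True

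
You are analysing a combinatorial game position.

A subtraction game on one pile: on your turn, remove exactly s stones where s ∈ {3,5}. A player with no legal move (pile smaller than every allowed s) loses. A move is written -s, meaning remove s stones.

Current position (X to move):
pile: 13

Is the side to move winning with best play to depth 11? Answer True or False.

X winning at [13]: True

ply 1, X at 13 | -3=+1→10*; -5=+1→8
ply 2, O at 10 | -3=-1→7*; -5=-1→5
ply 3, X at 7 | -3=-1→4; -5=+1→2*
ply 4: 2 is terminal -1 (O); from 13 depth 11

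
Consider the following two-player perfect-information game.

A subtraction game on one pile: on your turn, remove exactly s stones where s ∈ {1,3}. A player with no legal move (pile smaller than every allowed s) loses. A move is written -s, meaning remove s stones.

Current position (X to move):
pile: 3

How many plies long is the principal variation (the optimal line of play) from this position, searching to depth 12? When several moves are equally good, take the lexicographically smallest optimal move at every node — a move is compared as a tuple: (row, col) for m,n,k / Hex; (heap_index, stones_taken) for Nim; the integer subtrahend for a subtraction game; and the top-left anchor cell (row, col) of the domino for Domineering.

PV length from [3]: 3 plies

[3] X move#1: -1:+1/2*, -3:+1/0
[2] O move#2: -1:-1/1*
[1] X move#3: -1:+1/0*
[0] end (terminal -1, O#4); searched 3 to 12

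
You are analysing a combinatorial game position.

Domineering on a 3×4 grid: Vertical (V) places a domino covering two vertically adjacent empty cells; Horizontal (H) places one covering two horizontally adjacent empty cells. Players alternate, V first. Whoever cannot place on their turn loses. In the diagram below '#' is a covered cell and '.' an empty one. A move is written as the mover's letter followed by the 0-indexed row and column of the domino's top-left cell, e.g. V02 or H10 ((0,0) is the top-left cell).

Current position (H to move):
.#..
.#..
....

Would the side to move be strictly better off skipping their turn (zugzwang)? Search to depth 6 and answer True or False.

zugzwang(.#../.#../...., H) = False

[.#../.#../....] H move#1: H02:-1/.###/.#../...., H12:+1/.#../.###/....*, H20:-1/.#../.#../##.., H21:-1/.#../.#../.##., H22:-1/.#../.#../..##
[.#../.###/....] V move#2: V00:-1/##../####/....*, V10:-1/.#../####/#...
[##../####/....] H move#3: H02:+1/####/####/....*, H20:+1/##../####/##.., H21:+1/##../####/.##., H22:+1/##../####/..##
[####/####/....] end (terminal -1, V#4); searched .#../.#../.... to 6
if H skipped the turn, V would face:
~ [.#../.#../....] V move#1: V00:-1/##../##../...., V02:+1/.##./.##./....*, V03:+1/.#.#/.#.#/...., V10:-1/.#../##../#..., V12:+1/.#../.##./..#., V13:+1/.#../.#.#/...#
~ [.##./.##./....] H move#2: H20:-1/.##./.##./##..*, H21:-1/.##./.##./.##., H22:-1/.##./.##./..##
~ [.##./.##./##..] V move#3: V00:+1/###./###./##..*, V03:+1/.###/.###/##.., V13:+1/.##./.###/##.#
~ [###./###./##..] H move#4: H22:-1/###./###./####*
~ [###./###./####] V move#5: V03:+1/####/####/####*
~ [####/####/####] end (terminal -1, H#6); searched .#../.#../.... to 6
compare (H): move=+1 vs pass=-1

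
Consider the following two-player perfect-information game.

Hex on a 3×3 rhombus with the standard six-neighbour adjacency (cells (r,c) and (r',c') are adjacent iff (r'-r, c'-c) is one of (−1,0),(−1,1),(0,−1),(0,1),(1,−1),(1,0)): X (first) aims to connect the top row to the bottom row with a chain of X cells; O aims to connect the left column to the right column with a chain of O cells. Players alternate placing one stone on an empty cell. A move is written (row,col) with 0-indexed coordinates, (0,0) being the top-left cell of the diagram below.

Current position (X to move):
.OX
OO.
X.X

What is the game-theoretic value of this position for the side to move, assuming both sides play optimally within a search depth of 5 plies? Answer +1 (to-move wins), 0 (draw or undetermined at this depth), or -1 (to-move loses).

[.OX/OO./X.X] X move#1: (0,0):-1/XOX/OO./X.X, (1,2):+1/.OX/OOX/X.X*, (2,1):-1/.OX/OO./XXX
[.OX/OOX/X.X] end (terminal -1, O#2); searched .OX/OO./X.X to 5

value(.OX/OO./X.X, X) = +1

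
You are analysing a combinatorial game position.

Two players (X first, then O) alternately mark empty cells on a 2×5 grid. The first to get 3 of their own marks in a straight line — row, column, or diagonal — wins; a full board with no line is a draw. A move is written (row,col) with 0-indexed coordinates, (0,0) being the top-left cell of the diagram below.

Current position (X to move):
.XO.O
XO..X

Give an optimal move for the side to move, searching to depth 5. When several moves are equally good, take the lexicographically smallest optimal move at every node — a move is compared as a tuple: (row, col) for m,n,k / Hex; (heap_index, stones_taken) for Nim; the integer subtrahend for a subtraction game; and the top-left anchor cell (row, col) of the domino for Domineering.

[.XO.O/XO..X] X move#1: (0,0):-1/XXO.O/XO..X, (0,3):+0/.XOXO/XO..X*, (1,2):-1/.XO.O/XOX.X, (1,3):-1/.XO.O/XO.XX
[.XOXO/XO..X] O move#2: (0,0):+0/OXOXO/XO..X*, (1,2):+0/.XOXO/XOO.X, (1,3):+0/.XOXO/XO.OX
[OXOXO/XO..X] X move#3: (1,2):+0/OXOXO/XOX.X*, (1,3):+0/OXOXO/XO.XX
[OXOXO/XOX.X] O move#4: (1,3):+0/OXOXO/XOXOX*
[OXOXO/XOXOX] end (terminal +0, X#5); searched .XO.O/XO..X to 5

X's best at [.XO.O/XO..X]: (0,3)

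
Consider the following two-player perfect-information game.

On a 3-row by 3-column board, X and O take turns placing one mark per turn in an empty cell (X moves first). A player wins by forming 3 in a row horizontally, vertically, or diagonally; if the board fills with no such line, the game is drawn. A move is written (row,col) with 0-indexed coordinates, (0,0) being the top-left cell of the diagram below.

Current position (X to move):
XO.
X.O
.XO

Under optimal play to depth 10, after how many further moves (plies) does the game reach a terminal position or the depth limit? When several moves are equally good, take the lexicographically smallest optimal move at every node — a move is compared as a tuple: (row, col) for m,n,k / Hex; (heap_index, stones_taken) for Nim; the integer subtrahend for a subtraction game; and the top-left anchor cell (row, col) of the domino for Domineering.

PV length from [XO./X.O/.XO]: 1 ply

p1 X@[XO./X.O/.XO]: (0,2)[XOX/X.O/.XO]+0 (1,1)[XO./XXO/.XO]-1 (2,0)[XO./X.O/XXO]+1*
p2 O@[XO./X.O/XXO] terminal -1; root [XO./X.O/.XO] d10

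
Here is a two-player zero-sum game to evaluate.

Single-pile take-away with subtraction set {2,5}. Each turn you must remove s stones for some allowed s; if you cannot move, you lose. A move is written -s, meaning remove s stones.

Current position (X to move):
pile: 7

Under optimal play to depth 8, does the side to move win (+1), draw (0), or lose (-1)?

value(7, X) = -1

[7] X move#1: -2:-1/5*, -5:-1/2
[5] O move#2: -2:-1/3, -5:+1/0*
[0] end (terminal -1, X#3); searched 7 to 8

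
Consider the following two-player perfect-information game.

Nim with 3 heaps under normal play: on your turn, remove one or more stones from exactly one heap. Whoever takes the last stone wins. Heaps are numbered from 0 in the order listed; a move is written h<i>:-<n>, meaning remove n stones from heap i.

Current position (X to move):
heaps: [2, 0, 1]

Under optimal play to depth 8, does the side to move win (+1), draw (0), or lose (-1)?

value((2,0,1), X) = +1

ply 1, X at (2,0,1) | h0:-1=+1→(1,0,1)*; h0:-2=-1→(0,0,1); h2:-1=-1→(2,0,0)
ply 2, O at (1,0,1) | h0:-1=-1→(0,0,1)*; h2:-1=-1→(1,0,0)
ply 3, X at (0,0,1) | h2:-1=+1→(0,0,0)*
ply 4: (0,0,0) is terminal -1 (O); from (2,0,1) depth 8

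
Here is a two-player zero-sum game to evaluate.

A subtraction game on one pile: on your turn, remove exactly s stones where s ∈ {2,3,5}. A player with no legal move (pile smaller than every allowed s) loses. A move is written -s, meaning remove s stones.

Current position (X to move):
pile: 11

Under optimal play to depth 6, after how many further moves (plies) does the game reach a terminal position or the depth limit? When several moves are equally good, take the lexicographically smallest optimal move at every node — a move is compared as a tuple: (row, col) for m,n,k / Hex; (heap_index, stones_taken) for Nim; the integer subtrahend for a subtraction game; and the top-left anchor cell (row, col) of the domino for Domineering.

PV length from [11]: 3 plies

p1 X@[11]: -2[9]-1 -3[8]+1* -5[6]-1
p2 O@[8]: -2[6]-1* -3[5]-1 -5[3]-1
p3 X@[6]: -2[4]-1 -3[3]-1 -5[1]+1*
p4 O@[1] terminal -1; root [11] d6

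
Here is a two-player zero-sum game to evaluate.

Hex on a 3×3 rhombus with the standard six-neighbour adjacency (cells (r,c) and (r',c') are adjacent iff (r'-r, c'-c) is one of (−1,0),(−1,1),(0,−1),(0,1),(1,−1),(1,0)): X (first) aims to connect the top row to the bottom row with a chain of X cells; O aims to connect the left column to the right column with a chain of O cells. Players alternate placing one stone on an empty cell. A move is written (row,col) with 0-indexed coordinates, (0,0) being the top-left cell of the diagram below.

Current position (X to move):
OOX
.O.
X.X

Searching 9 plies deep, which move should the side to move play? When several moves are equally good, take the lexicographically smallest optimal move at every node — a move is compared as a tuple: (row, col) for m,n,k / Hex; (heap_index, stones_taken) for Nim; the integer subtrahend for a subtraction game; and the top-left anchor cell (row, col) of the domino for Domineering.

p1 X@[OOX/.O./X.X]: (1,0)[OOX/XO./X.X]-1 (1,2)[OOX/.OX/X.X]+1* (2,1)[OOX/.O./XXX]-1
p2 O@[OOX/.OX/X.X] terminal -1; root [OOX/.O./X.X] d9

X's best at [OOX/.O./X.X]: (1,2)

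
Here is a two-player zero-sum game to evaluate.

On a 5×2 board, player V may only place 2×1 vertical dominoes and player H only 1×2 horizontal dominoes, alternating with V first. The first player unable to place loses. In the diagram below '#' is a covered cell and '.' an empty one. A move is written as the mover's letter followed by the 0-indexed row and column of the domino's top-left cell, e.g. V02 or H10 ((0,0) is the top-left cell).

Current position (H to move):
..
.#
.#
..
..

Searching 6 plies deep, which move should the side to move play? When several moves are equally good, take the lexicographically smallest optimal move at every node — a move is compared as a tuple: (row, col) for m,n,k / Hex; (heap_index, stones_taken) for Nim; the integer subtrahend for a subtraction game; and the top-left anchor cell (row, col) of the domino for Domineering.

p1 H@[../.#/.#/../..]: H00[##/.#/.#/../..]-1 H30[../.#/.#/##/..]+1* H40[../.#/.#/../##]+1
p2 V@[../.#/.#/##/..]: V00[#./##/.#/##/..]-1* V10[../##/##/##/..]-1
p3 H@[#./##/.#/##/..]: H40[#./##/.#/##/##]+1*
p4 V@[#./##/.#/##/##] terminal -1; root [../.#/.#/../..] d6

H's best at [../.#/.#/../..]: H30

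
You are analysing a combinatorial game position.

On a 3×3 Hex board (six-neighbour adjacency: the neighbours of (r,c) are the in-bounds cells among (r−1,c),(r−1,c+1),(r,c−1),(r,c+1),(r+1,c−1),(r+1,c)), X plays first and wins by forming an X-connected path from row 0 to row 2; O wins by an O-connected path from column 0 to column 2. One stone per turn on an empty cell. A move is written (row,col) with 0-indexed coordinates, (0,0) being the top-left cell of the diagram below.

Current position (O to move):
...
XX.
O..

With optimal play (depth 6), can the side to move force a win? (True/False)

[.../XX./O..] O move#1: (0,0):-1/O../XX./O.., (0,1):-1/.O./XX./O.., (0,2):-1/..O/XX./O.., (1,2):-1/.../XXO/O.., (2,1):+1/.../XX./OO.*, (2,2):-1/.../XX./O.O
[.../XX./OO.] X move#2: (0,0):-1/X../XX./OO.*, (0,1):-1/.X./XX./OO., (0,2):-1/..X/XX./OO., (1,2):-1/.../XXX/OO., (2,2):-1/.../XX./OOX
[X../XX./OO.] O move#3: (0,1):+1/XO./XX./OO.*, (0,2):+1/X.O/XX./OO., (1,2):+1/X../XXO/OO., (2,2):+1/X../XX./OOO
[XO./XX./OO.] X move#4: (0,2):-1/XOX/XX./OO.*, (1,2):-1/XO./XXX/OO., (2,2):-1/XO./XX./OOX
[XOX/XX./OO.] O move#5: (1,2):+1/XOX/XXO/OO.*, (2,2):+1/XOX/XX./OOO
[XOX/XXO/OO.] end (terminal -1, X#6); searched .../XX./O.. to 6

O winning at [.../XX./O..]: True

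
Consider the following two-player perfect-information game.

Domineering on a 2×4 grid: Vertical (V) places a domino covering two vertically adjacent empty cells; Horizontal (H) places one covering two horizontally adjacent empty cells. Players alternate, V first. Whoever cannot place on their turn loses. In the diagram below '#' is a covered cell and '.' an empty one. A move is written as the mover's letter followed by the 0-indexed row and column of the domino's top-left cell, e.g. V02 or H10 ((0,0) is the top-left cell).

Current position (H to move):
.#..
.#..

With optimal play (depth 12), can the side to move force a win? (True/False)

[.#../.#..] H move#1: H02:+1/.###/.#..*, H12:+1/.#../.###
[.###/.#..] V move#2: V00:-1/####/##..*
[####/##..] H move#3: H12:+1/####/####*
[####/####] end (terminal -1, V#4); searched .#../.#.. to 12

H winning at [.#../.#..]: True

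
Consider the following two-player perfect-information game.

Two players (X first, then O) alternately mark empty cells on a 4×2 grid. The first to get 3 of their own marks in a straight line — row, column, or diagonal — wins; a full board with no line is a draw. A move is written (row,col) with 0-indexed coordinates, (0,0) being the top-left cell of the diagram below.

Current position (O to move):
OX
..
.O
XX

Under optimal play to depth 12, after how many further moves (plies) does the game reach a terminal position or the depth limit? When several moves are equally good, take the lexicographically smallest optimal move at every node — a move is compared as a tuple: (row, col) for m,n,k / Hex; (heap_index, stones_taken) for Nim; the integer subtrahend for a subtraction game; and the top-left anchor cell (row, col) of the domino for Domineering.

PV length from [OX/../.O/XX]: 3 plies

p1 O@[OX/../.O/XX]: (1,0)[OX/O./.O/XX]+0* (1,1)[OX/.O/.O/XX]+0 (2,0)[OX/../OO/XX]+0
p2 X@[OX/O./.O/XX]: (1,1)[OX/OX/.O/XX]-1 (2,0)[OX/O./XO/XX]+0*
p3 O@[OX/O./XO/XX]: (1,1)[OX/OO/XO/XX]+0*
p4 X@[OX/OO/XO/XX] terminal +0; root [OX/../.O/XX] d12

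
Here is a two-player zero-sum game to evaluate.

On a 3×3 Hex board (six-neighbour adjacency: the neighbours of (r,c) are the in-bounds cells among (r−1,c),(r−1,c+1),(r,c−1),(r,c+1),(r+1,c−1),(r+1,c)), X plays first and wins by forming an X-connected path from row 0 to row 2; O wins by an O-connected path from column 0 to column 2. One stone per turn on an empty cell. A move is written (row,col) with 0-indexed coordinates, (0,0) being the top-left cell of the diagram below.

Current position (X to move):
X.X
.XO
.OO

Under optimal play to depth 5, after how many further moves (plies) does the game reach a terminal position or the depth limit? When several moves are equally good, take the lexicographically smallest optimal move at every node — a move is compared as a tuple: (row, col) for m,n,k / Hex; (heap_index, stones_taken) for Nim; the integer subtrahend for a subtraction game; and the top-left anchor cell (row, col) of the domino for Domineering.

[X.X/.XO/.OO] X move#1: (0,1):-1/XXX/.XO/.OO, (1,0):-1/X.X/XXO/.OO, (2,0):+1/X.X/.XO/XOO*
[X.X/.XO/XOO] end (terminal -1, O#2); searched X.X/.XO/.OO to 5

PV length from [X.X/.XO/.OO]: 1 ply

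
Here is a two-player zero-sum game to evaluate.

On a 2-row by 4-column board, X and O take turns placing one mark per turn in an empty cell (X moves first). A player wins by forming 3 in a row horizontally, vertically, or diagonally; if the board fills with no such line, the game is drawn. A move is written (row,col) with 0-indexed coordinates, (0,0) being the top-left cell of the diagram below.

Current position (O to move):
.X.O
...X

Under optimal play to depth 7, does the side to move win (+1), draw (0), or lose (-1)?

[.X.O/...X] O move#1: (0,0):+0/OX.O/...X*, (0,2):+0/.XOO/...X, (1,0):+0/.X.O/O..X, (1,1):+0/.X.O/.O.X, (1,2):+0/.X.O/..OX
[OX.O/...X] X move#2: (0,2):+0/OXXO/...X*, (1,0):+0/OX.O/X..X, (1,1):+0/OX.O/.X.X, (1,2):+0/OX.O/..XX
[OXXO/...X] O move#3: (1,0):+0/OXXO/O..X*, (1,1):+0/OXXO/.O.X, (1,2):+0/OXXO/..OX
[OXXO/O..X] X move#4: (1,1):+0/OXXO/OX.X*, (1,2):+0/OXXO/O.XX
[OXXO/OX.X] O move#5: (1,2):+0/OXXO/OXOX*
[OXXO/OXOX] end (terminal +0, X#6); searched .X.O/...X to 7

value(.X.O/...X, O) = 0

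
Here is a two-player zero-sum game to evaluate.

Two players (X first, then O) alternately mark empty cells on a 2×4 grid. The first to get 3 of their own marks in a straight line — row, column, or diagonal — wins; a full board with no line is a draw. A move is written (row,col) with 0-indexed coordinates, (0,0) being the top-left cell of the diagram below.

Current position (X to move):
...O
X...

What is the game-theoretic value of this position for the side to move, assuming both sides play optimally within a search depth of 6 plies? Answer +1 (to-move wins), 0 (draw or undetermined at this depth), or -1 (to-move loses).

value(...O/X..., X) = 0

p1 X@[...O/X...]: (0,0)[X..O/X...]+0* (0,1)[.X.O/X...]+0 (0,2)[..XO/X...]+0 (1,1)[...O/XX..]+0 (1,2)[...O/X.X.]+0 (1,3)[...O/X..X]+0
p2 O@[X..O/X...]: (0,1)[XO.O/X...]+0* (0,2)[X.OO/X...]+0 (1,1)[X..O/XO..]+0 (1,2)[X..O/X.O.]+0 (1,3)[X..O/X..O]+0
p3 X@[XO.O/X...]: (0,2)[XOXO/X...]+0* (1,1)[XO.O/XX..]-1 (1,2)[XO.O/X.X.]-1 (1,3)[XO.O/X..X]-1
p4 O@[XOXO/X...]: (1,1)[XOXO/XO..]+0* (1,2)[XOXO/X.O.]+0 (1,3)[XOXO/X..O]+0
p5 X@[XOXO/XO..]: (1,2)[XOXO/XOX.]+0* (1,3)[XOXO/XO.X]+0
p6 O@[XOXO/XOX.]: (1,3)[XOXO/XOXO]+0*
p7 X@[XOXO/XOXO] terminal +0; root [...O/X...] d6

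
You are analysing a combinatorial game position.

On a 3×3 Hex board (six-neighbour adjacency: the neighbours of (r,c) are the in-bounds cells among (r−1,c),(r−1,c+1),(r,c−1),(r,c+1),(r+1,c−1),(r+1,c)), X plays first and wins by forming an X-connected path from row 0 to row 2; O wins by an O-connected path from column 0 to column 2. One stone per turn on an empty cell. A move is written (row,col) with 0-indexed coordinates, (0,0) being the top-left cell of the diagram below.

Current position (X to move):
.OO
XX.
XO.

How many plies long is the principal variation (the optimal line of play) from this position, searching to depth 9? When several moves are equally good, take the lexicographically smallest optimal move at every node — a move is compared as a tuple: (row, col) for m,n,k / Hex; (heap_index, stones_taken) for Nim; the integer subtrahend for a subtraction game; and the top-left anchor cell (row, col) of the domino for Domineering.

ply 1, X at .OO/XX./XO. | (0,0)=+1→XOO/XX./XO.*; (1,2)=-1→.OO/XXX/XO.; (2,2)=-1→.OO/XX./XOX
ply 2: XOO/XX./XO. is terminal -1 (O); from .OO/XX./XO. depth 9

PV length from [.OO/XX./XO.]: 1 ply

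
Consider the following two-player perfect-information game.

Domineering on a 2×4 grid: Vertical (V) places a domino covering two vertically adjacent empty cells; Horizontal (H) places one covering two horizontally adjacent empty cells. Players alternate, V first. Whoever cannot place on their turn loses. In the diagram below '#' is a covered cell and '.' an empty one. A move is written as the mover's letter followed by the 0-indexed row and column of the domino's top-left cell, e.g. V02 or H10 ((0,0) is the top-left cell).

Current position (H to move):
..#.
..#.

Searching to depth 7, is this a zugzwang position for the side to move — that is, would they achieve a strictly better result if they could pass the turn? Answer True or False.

p1 H@[..#./..#.]: H00[###./..#.]+1* H10[..#./###.]+1
p2 V@[###./..#.]: V03[####/..##]-1*
p3 H@[####/..##]: H10[####/####]+1*
p4 V@[####/####] terminal -1; root [..#./..#.] d7
pass branch (V moves first from the same position):
  | p1 V@[..#./..#.]: V00[#.#./#.#.]+1* V01[.##./.##.]+1 V03[..##/..##]-1
  | p2 H@[#.#./#.#.] terminal -1; root [..#./..#.] d7
H moving scores +1; H passing scores -1

zugzwang(..#./..#., H) = False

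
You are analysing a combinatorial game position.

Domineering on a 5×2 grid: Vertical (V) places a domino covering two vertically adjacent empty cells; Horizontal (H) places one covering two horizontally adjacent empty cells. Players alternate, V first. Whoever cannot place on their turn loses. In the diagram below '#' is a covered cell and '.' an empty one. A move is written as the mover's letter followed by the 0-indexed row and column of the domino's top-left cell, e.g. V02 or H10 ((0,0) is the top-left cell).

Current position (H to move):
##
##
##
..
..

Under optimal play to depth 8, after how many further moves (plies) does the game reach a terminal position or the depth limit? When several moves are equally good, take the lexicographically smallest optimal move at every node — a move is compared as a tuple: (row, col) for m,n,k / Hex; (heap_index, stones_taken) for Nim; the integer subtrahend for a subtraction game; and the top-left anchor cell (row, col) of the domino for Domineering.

[##/##/##/../..] H move#1: H30:+1/##/##/##/##/..*, H40:+1/##/##/##/../##
[##/##/##/##/..] end (terminal -1, V#2); searched ##/##/##/../.. to 8

PV length from [##/##/##/../..]: 1 ply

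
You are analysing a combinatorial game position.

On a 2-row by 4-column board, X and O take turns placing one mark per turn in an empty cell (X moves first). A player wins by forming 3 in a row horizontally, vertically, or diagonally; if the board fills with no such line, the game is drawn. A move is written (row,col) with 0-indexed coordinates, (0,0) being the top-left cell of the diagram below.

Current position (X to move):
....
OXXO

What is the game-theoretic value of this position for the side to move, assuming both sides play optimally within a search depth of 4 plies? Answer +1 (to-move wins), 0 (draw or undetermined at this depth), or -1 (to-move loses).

p1 X@[..../OXXO]: (0,0)[X.../OXXO]+0* (0,1)[.X../OXXO]+0 (0,2)[..X./OXXO]+0 (0,3)[...X/OXXO]+0
p2 O@[X.../OXXO]: (0,1)[XO../OXXO]+0* (0,2)[X.O./OXXO]+0 (0,3)[X..O/OXXO]+0
p3 X@[XO../OXXO]: (0,2)[XOX./OXXO]+0* (0,3)[XO.X/OXXO]+0
p4 O@[XOX./OXXO]: (0,3)[XOXO/OXXO]+0*
p5 X@[XOXO/OXXO] terminal +0; root [..../OXXO] d4

value(..../OXXO, X) = 0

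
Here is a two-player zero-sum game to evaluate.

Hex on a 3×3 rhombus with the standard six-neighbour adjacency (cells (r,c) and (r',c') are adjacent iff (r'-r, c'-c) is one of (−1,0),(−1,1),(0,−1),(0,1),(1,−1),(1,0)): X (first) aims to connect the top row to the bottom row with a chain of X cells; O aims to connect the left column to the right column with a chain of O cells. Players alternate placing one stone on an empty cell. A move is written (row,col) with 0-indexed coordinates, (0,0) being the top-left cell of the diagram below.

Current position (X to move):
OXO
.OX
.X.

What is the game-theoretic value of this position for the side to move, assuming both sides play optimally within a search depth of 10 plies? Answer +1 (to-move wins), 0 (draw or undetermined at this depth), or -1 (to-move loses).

value(OXO/.OX/.X., X) = -1

p1 X@[OXO/.OX/.X.]: (1,0)[OXO/XOX/.X.]-1* (2,0)[OXO/.OX/XX.]-1 (2,2)[OXO/.OX/.XX]-1
p2 O@[OXO/XOX/.X.]: (2,0)[OXO/XOX/OX.]+1* (2,2)[OXO/XOX/.XO]-1
p3 X@[OXO/XOX/OX.] terminal -1; root [OXO/.OX/.X.] d10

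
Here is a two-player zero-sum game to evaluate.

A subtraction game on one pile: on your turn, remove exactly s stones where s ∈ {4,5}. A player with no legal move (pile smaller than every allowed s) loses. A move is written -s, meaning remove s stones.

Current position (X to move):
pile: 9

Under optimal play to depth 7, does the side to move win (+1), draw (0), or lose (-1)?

value(9, X) = -1

ply 1, X at 9 | -4=-1→5*; -5=-1→4
ply 2, O at 5 | -4=+1→1*; -5=+1→0
ply 3: 1 is terminal -1 (X); from 9 depth 7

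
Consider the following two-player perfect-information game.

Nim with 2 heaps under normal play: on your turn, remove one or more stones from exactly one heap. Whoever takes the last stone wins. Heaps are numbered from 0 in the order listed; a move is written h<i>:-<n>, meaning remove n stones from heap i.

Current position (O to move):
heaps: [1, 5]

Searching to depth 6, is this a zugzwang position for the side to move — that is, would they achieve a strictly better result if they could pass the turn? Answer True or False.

p1 O@[(1,5)]: h0:-1[(0,5)]-1 h1:-1[(1,4)]-1 h1:-2[(1,3)]-1 h1:-3[(1,2)]-1 h1:-4[(1,1)]+1* h1:-5[(1,0)]-1
p2 X@[(1,1)]: h0:-1[(0,1)]-1* h1:-1[(1,0)]-1
p3 O@[(0,1)]: h1:-1[(0,0)]+1*
p4 X@[(0,0)] terminal -1; root [(1,5)] d6
if O skipped the turn, X would face:
~ p1 X@[(1,5)]: h0:-1[(0,5)]-1 h1:-1[(1,4)]-1 h1:-2[(1,3)]-1 h1:-3[(1,2)]-1 h1:-4[(1,1)]+1* h1:-5[(1,0)]-1
~ p2 O@[(1,1)]: h0:-1[(0,1)]-1* h1:-1[(1,0)]-1
~ p3 X@[(0,1)]: h1:-1[(0,0)]+1*
~ p4 O@[(0,0)] terminal -1; root [(1,5)] d6
compare (O): move=+1 vs pass=-1

zugzwang((1,5), O) = False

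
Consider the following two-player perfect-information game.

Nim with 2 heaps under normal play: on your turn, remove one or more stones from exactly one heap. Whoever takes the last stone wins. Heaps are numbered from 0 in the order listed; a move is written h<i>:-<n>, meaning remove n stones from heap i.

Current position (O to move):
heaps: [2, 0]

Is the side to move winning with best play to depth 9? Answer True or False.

O winning at [(2,0)]: True

[(2,0)] O move#1: h0:-1:-1/(1,0), h0:-2:+1/(0,0)*
[(0,0)] end (terminal -1, X#2); searched (2,0) to 9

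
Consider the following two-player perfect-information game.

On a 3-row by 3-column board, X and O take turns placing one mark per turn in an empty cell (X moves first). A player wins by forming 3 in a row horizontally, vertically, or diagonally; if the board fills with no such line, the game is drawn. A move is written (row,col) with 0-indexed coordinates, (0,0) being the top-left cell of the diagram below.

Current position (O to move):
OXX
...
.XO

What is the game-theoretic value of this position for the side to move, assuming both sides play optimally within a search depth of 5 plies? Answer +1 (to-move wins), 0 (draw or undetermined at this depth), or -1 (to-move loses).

value(OXX/.../.XO, O) = +1

ply 1, O at OXX/.../.XO | (1,0)=-1→OXX/O../.XO; (1,1)=+1→OXX/.O./.XO*; (1,2)=-1→OXX/..O/.XO; (2,0)=-1→OXX/.../OXO
ply 2: OXX/.O./.XO is terminal -1 (X); from OXX/.../.XO depth 5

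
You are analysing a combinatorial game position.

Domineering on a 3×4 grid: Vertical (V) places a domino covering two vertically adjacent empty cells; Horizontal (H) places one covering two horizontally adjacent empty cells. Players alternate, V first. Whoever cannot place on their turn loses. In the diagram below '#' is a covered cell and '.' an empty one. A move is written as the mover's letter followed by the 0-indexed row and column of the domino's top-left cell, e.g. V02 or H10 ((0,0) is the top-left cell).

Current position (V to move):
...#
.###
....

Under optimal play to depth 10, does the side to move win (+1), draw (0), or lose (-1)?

value(...#/.###/...., V) = -1

[...#/.###/....] V move#1: V00:-1/#..#/####/....*, V10:-1/...#/####/#...
[#..#/####/....] H move#2: H01:+1/####/####/....*, H20:+1/#..#/####/##.., H21:+1/#..#/####/.##., H22:+1/#..#/####/..##
[####/####/....] end (terminal -1, V#3); searched ...#/.###/.... to 10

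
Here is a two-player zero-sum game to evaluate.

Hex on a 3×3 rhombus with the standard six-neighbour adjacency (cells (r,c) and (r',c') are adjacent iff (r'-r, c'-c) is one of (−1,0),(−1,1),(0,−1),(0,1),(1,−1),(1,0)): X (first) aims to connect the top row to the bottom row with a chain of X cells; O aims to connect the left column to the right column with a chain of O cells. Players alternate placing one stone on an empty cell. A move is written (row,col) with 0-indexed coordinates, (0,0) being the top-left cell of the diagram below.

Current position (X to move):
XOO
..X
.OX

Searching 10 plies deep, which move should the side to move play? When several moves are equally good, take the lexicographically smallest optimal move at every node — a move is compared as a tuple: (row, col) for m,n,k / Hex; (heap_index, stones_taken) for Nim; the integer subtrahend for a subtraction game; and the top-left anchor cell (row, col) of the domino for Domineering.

X's best at [XOO/..X/.OX]: (1,0)

[XOO/..X/.OX] X move#1: (1,0):+1/XOO/X.X/.OX*, (1,1):-1/XOO/.XX/.OX, (2,0):-1/XOO/..X/XOX
[XOO/X.X/.OX] O move#2: (1,1):-1/XOO/XOX/.OX*, (2,0):-1/XOO/X.X/OOX
[XOO/XOX/.OX] X move#3: (2,0):+1/XOO/XOX/XOX*
[XOO/XOX/XOX] end (terminal -1, O#4); searched XOO/..X/.OX to 10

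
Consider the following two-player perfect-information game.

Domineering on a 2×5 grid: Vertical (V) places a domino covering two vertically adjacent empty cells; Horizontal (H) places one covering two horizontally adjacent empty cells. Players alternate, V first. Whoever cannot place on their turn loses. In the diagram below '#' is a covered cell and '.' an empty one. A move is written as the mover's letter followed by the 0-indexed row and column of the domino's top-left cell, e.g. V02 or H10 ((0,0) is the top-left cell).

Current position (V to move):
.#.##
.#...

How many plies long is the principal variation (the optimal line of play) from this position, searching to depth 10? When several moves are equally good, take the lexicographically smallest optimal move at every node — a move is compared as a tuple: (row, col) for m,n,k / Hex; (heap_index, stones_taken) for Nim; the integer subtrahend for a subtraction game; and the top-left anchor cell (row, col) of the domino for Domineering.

PV length from [.#.##/.#...]: 3 plies

[.#.##/.#...] V move#1: V00:-1/##.##/##..., V02:+1/.####/.##..*
[.####/.##..] H move#2: H13:-1/.####/.####*
[.####/.####] V move#3: V00:+1/#####/#####*
[#####/#####] end (terminal -1, H#4); searched .#.##/.#... to 10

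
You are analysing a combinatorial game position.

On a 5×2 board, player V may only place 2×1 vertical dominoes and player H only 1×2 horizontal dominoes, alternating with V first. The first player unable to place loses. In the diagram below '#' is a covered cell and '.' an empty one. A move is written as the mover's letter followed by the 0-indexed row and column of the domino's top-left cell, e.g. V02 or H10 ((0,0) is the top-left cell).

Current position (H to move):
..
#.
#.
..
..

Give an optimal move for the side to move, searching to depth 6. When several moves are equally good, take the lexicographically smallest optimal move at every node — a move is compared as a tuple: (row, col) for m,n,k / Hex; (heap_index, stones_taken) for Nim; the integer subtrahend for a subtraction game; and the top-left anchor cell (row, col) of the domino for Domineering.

ply 1, H at ../#./#./../.. | H00=-1→##/#./#./../..; H30=+1→../#./#./##/..*; H40=+1→../#./#./../##
ply 2, V at ../#./#./##/.. | V01=-1→.#/##/#./##/..*; V11=-1→../##/##/##/..
ply 3, H at .#/##/#./##/.. | H40=+1→.#/##/#./##/##*
ply 4: .#/##/#./##/## is terminal -1 (V); from ../#./#./../.. depth 6

H's best at [../#./#./../..]: H30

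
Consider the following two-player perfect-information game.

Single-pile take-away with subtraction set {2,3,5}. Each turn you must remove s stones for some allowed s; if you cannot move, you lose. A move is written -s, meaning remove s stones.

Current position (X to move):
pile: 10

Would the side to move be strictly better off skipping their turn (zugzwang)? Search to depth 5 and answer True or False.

ply 1, X at 10 | -2=+1→8*; -3=+1→7; -5=-1→5
ply 2, O at 8 | -2=-1→6*; -3=-1→5; -5=-1→3
ply 3, X at 6 | -2=-1→4; -3=-1→3; -5=+1→1*
ply 4: 1 is terminal -1 (O); from 10 depth 5
pass branch (O moves first from the same position):
  | ply 1, O at 10 | -2=+1→8*; -3=+1→7; -5=-1→5
  | ply 2, X at 8 | -2=-1→6*; -3=-1→5; -5=-1→3
  | ply 3, O at 6 | -2=-1→4; -3=-1→3; -5=+1→1*
  | ply 4: 1 is terminal -1 (X); from 10 depth 5
X moving scores +1; X passing scores -1

zugzwang(10, X) = False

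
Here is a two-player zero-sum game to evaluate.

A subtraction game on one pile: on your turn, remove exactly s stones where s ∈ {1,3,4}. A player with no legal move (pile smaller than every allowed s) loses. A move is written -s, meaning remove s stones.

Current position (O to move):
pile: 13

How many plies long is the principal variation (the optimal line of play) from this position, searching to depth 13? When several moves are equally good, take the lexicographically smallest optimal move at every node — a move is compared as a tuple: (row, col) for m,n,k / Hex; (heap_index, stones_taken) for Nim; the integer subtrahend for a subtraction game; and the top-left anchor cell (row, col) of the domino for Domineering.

PV length from [13]: 7 plies

[13] O move#1: -1:-1/12, -3:-1/10, -4:+1/9*
[9] X move#2: -1:-1/8*, -3:-1/6, -4:-1/5
[8] O move#3: -1:+1/7*, -3:-1/5, -4:-1/4
[7] X move#4: -1:-1/6*, -3:-1/4, -4:-1/3
[6] O move#5: -1:-1/5, -3:-1/3, -4:+1/2*
[2] X move#6: -1:-1/1*
[1] O move#7: -1:+1/0*
[0] end (terminal -1, X#8); searched 13 to 13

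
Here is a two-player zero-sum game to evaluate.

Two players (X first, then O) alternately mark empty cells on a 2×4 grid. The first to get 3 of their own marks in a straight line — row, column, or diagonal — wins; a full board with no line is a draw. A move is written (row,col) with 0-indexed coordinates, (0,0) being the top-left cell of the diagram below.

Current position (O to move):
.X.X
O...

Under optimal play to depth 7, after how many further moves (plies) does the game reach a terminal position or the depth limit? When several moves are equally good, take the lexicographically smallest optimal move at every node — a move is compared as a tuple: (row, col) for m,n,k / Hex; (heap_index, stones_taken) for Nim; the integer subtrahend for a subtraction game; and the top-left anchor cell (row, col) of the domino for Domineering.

PV length from [.X.X/O...]: 5 plies

[.X.X/O...] O move#1: (0,0):-1/OX.X/O..., (0,2):+0/.XOX/O...*, (1,1):-1/.X.X/OO.., (1,2):-1/.X.X/O.O., (1,3):-1/.X.X/O..O
[.XOX/O...] X move#2: (0,0):+0/XXOX/O...*, (1,1):+0/.XOX/OX.., (1,2):+0/.XOX/O.X., (1,3):+0/.XOX/O..X
[XXOX/O...] O move#3: (1,1):+0/XXOX/OO..*, (1,2):+0/XXOX/O.O., (1,3):+0/XXOX/O..O
[XXOX/OO..] X move#4: (1,2):+0/XXOX/OOX.*, (1,3):-1/XXOX/OO.X
[XXOX/OOX.] O move#5: (1,3):+0/XXOX/OOXO*
[XXOX/OOXO] end (terminal +0, X#6); searched .X.X/O... to 7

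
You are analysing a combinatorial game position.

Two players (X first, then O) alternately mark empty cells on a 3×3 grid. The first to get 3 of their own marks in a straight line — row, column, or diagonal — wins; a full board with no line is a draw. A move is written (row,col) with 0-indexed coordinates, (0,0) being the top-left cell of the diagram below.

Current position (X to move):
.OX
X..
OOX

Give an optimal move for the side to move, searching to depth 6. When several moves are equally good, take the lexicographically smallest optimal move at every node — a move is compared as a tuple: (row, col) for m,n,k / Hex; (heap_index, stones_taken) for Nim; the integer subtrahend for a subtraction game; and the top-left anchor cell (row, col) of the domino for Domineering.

p1 X@[.OX/X../OOX]: (0,0)[XOX/X../OOX]-1 (1,1)[.OX/XX./OOX]+1* (1,2)[.OX/X.X/OOX]+1
p2 O@[.OX/XX./OOX]: (0,0)[OOX/XX./OOX]-1* (1,2)[.OX/XXO/OOX]-1
p3 X@[OOX/XX./OOX]: (1,2)[OOX/XXX/OOX]+1*
p4 O@[OOX/XXX/OOX] terminal -1; root [.OX/X../OOX] d6

X's best at [.OX/X../OOX]: (1,1)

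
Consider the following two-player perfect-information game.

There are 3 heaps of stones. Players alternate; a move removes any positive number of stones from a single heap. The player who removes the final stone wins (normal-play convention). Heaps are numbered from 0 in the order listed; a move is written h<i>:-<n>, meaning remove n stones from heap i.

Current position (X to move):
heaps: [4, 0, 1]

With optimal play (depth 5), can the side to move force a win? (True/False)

ply 1, X at (4,0,1) | h0:-1=-1→(3,0,1); h0:-2=-1→(2,0,1); h0:-3=+1→(1,0,1)*; h0:-4=-1→(0,0,1); h2:-1=-1→(4,0,0)
ply 2, O at (1,0,1) | h0:-1=-1→(0,0,1)*; h2:-1=-1→(1,0,0)
ply 3, X at (0,0,1) | h2:-1=+1→(0,0,0)*
ply 4: (0,0,0) is terminal -1 (O); from (4,0,1) depth 5

X winning at [(4,0,1)]: True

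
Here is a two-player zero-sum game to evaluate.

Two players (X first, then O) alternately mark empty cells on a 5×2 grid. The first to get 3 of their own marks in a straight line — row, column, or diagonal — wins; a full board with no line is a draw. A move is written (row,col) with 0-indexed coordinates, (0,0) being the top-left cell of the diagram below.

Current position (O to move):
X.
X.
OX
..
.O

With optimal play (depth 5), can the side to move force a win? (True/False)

ply 1, O at X./X./OX/../.O | (0,1)=+0→XO/X./OX/../.O*; (1,1)=+0→X./XO/OX/../.O; (3,0)=+0→X./X./OX/O./.O; (3,1)=+0→X./X./OX/.O/.O; (4,0)=+0→X./X./OX/../OO
ply 2, X at XO/X./OX/../.O | (1,1)=+0→XO/XX/OX/../.O*; (3,0)=+0→XO/X./OX/X./.O; (3,1)=+0→XO/X./OX/.X/.O; (4,0)=+0→XO/X./OX/../XO
ply 3, O at XO/XX/OX/../.O | (3,0)=-1→XO/XX/OX/O./.O; (3,1)=+0→XO/XX/OX/.O/.O*; (4,0)=-1→XO/XX/OX/../OO
ply 4, X at XO/XX/OX/.O/.O | (3,0)=+0→XO/XX/OX/XO/.O*; (4,0)=+0→XO/XX/OX/.O/XO
ply 5, O at XO/XX/OX/XO/.O | (4,0)=+0→XO/XX/OX/XO/OO*
ply 6: XO/XX/OX/XO/OO is terminal +0 (X); from X./X./OX/../.O depth 5

O winning at [X./X./OX/../.O]: False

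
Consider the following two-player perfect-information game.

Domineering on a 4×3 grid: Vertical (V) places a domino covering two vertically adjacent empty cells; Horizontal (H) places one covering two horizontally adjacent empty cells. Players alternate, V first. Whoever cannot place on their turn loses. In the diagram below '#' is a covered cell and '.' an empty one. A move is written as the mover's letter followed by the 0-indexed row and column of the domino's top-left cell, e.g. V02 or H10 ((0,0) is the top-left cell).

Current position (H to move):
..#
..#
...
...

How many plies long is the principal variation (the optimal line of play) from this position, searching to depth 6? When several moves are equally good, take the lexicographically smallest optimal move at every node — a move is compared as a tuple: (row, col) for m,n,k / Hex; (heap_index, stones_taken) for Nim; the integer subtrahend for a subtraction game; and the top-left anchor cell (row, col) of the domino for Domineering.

p1 H@[..#/..#/.../...]: H00[###/..#/.../...]-1* H10[..#/###/.../...]-1 H20[..#/..#/##./...]-1 H21[..#/..#/.##/...]-1 H30[..#/..#/.../##.]-1 H31[..#/..#/.../.##]-1
p2 V@[###/..#/.../...]: V10[###/#.#/#../...]-1 V11[###/.##/.#./...]+1* V20[###/..#/#../#..]-1 V21[###/..#/.#./.#.]+1 V22[###/..#/..#/..#]-1
p3 H@[###/.##/.#./...]: H30[###/.##/.#./##.]-1* H31[###/.##/.#./.##]-1
p4 V@[###/.##/.#./##.]: V10[###/###/##./##.]+1* V22[###/.##/.##/###]+1
p5 H@[###/###/##./##.] terminal -1; root [..#/..#/.../...] d6

PV length from [..#/..#/.../...]: 4 plies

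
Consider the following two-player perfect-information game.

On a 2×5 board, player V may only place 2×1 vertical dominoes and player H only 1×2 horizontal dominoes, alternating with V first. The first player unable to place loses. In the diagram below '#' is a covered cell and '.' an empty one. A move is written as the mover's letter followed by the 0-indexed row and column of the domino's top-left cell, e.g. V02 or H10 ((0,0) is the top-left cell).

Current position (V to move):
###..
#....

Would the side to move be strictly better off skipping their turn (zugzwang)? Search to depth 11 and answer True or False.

zugzwang(###../#...., V) = False

ply 1, V at ###../#.... | V03=+1→####./#..#.*; V04=-1→###.#/#...#
ply 2, H at ####./#..#. | H11=-1→####./####.*
ply 3, V at ####./####. | V04=+1→#####/#####*
ply 4: #####/##### is terminal -1 (H); from ###../#.... depth 11
pass branch (H moves first from the same position):
  | ply 1, H at ###../#.... | H03=+1→#####/#....*; H11=-1→###../###..; H12=-1→###../#.##.; H13=+1→###../#..##
  | ply 2: #####/#.... is terminal -1 (V); from ###../#.... depth 11
V moving scores +1; V passing scores -1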